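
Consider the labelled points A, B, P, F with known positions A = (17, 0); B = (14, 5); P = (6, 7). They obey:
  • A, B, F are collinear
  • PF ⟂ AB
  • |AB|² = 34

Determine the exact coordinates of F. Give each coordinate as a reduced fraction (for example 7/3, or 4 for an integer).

F = (11, 10)

1. F_x = 11  [[A, B, F are collinear ⇒ -5x-3y+85=0] ∩ [PF ⟂ AB ⇒ -3x+5y-17=0]]
2. F_y = 10  [[A, B, F are collinear ⇒ -5x-3y+85=0] ∩ [PF ⟂ AB ⇒ -3x+5y-17=0]]
   so F = (11, 10)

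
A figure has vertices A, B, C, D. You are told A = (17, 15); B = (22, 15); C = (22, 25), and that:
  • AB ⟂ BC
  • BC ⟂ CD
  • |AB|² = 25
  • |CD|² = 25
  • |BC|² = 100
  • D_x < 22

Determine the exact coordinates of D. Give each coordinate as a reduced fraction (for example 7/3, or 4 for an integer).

D = (17, 25)

1. D_x = 17  [[BC ⟂ CD ⇒ 10y-250=0] ∩ [|D−(22, 25)|²=25]]
2. D_y = 25  [[BC ⟂ CD ⇒ 10y-250=0] ∩ [|D−(22, 25)|²=25]]
   so D = (17, 25)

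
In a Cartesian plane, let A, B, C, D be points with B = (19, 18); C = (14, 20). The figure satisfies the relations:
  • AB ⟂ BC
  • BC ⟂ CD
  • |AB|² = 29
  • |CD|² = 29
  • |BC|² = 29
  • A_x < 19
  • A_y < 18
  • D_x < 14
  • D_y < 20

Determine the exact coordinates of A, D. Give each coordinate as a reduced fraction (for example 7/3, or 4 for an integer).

1. A_x = 17  [[AB ⟂ BC ⇒ 5x-2y-59=0] ∩ [|A−(19, 18)|²=29]]
2. A_y = 13  [[AB ⟂ BC ⇒ 5x-2y-59=0] ∩ [|A−(19, 18)|²=29]]
   so A = (17, 13)
3. D_x = 12  [[BC ⟂ CD ⇒ -5x+2y+30=0] ∩ [|D−(14, 20)|²=29]]
4. D_y = 15  [[BC ⟂ CD ⇒ -5x+2y+30=0] ∩ [|D−(14, 20)|²=29]]
   so D = (12, 15)

A = (17, 13)
D = (12, 15)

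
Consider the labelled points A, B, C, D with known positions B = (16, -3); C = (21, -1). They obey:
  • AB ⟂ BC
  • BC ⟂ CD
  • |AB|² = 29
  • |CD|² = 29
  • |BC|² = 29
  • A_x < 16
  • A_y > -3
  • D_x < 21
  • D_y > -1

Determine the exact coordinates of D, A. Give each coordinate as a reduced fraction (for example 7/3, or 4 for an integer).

D = (19, 4)
A = (14, 2)

1. D_x = 19  [[BC ⟂ CD ⇒ 5x+2y-103=0] ∩ [|D−(21, -1)|²=29]]
2. D_y = 4  [[BC ⟂ CD ⇒ 5x+2y-103=0] ∩ [|D−(21, -1)|²=29]]
   so D = (19, 4)
3. A_x = 14  [[AB ⟂ BC ⇒ -5x-2y+74=0] ∩ [|A−(16, -3)|²=29]]
4. A_y = 2  [[AB ⟂ BC ⇒ -5x-2y+74=0] ∩ [|A−(16, -3)|²=29]]
   so A = (14, 2)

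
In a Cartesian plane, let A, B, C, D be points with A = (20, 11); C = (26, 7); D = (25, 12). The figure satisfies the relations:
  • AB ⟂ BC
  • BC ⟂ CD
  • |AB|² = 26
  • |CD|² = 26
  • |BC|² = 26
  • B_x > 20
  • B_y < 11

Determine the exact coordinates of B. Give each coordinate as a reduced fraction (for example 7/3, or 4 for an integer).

1. B_x = 21  [[BC ⟂ CD ⇒ 1x-5y+9=0] ∩ [|B−(20, 11)|²=26]]
2. B_y = 6  [[BC ⟂ CD ⇒ 1x-5y+9=0] ∩ [|B−(20, 11)|²=26]]
   so B = (21, 6)

B = (21, 6)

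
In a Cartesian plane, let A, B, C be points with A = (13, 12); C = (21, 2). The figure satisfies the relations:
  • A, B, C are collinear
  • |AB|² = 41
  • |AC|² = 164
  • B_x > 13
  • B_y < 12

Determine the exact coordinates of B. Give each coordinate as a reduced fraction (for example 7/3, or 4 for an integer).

B = (17, 7)

1. B_x = 17  [[A, B, C are collinear ⇒ -10x-8y+226=0] ∩ [|B−(13, 12)|²=41]]
2. B_y = 7  [[A, B, C are collinear ⇒ -10x-8y+226=0] ∩ [|B−(13, 12)|²=41]]
   so B = (17, 7)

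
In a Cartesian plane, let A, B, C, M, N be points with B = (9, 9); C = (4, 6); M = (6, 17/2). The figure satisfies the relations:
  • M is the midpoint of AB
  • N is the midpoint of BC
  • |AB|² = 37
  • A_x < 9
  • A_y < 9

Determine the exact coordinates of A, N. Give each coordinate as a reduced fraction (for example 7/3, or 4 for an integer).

A = (3, 8)
N = (13/2, 15/2)

1. A_x = 3  [A = 2·M−B = 2·(6, 17/2)−(9, 9)]
2. A_y = 8  [A = 2·M−B = 2·(6, 17/2)−(9, 9)]
   so A = (3, 8)
3. N_x = 13/2  [2·N = B+C = (9, 9)+(4, 6)]
4. N_y = 15/2  [2·N = B+C = (9, 9)+(4, 6)]
   so N = (13/2, 15/2)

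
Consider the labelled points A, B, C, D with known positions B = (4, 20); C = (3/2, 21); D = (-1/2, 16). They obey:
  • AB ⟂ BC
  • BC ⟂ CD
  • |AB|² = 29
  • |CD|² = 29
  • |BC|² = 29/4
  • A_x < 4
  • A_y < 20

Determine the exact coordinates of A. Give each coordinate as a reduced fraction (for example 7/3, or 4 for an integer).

1. A_x = 2  [[AB ⟂ BC ⇒ 5/2x-1y+10=0] ∩ [|A−(4, 20)|²=29]]
2. A_y = 15  [[AB ⟂ BC ⇒ 5/2x-1y+10=0] ∩ [|A−(4, 20)|²=29]]
   so A = (2, 15)

A = (2, 15)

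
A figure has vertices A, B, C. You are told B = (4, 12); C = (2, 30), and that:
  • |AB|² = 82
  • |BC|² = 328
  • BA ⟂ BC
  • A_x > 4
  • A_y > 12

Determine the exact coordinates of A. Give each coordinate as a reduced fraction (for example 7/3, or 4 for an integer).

1. A_x = 13  [[BA ⟂ BC ⇒ -2x+18y-208=0] ∩ [|A−(4, 12)|²=82]]
2. A_y = 13  [[BA ⟂ BC ⇒ -2x+18y-208=0] ∩ [|A−(4, 12)|²=82]]
   so A = (13, 13)

A = (13, 13)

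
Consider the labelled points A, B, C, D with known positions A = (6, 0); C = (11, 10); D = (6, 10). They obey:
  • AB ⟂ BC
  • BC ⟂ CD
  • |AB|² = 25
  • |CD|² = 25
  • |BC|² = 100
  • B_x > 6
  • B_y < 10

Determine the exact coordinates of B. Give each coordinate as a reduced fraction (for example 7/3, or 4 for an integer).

B = (11, 0)

1. B_x = 11  [[BC ⟂ CD ⇒ 5x-55=0] ∩ [|B−(6, 0)|²=25]]
2. B_y = 0  [[BC ⟂ CD ⇒ 5x-55=0] ∩ [|B−(6, 0)|²=25]]
   so B = (11, 0)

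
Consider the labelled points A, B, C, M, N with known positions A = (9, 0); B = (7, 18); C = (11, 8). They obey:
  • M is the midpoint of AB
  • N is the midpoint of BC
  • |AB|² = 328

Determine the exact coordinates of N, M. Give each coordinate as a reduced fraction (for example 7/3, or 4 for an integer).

1. M_x = 8  [2·M = A+B = (9, 0)+(7, 18)]
2. M_y = 9  [2·M = A+B = (9, 0)+(7, 18)]
   so M = (8, 9)
3. N_x = 9  [2·N = B+C = (7, 18)+(11, 8)]
4. N_y = 13  [2·N = B+C = (7, 18)+(11, 8)]
   so N = (9, 13)

N = (9, 13)
M = (8, 9)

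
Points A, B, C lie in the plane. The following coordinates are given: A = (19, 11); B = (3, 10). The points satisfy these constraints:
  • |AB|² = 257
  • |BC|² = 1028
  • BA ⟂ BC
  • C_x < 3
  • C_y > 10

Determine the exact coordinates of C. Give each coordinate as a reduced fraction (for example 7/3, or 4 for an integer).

1. C_x = 1  [[BA ⟂ BC ⇒ 16x+1y-58=0] ∩ [|C−(3, 10)|²=1028]]
2. C_y = 42  [[BA ⟂ BC ⇒ 16x+1y-58=0] ∩ [|C−(3, 10)|²=1028]]
   so C = (1, 42)

C = (1, 42)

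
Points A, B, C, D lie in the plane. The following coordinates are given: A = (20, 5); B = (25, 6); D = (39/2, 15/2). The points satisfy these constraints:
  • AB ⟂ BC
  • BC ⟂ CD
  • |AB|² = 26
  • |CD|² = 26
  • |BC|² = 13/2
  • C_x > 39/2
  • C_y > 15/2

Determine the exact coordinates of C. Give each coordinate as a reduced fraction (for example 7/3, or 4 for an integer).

1. C_x = 49/2  [[AB ⟂ BC ⇒ 5x+1y-131=0] ∩ [|C−(39/2, 15/2)|²=26]]
2. C_y = 17/2  [[AB ⟂ BC ⇒ 5x+1y-131=0] ∩ [|C−(39/2, 15/2)|²=26]]
   so C = (49/2, 17/2)

C = (49/2, 17/2)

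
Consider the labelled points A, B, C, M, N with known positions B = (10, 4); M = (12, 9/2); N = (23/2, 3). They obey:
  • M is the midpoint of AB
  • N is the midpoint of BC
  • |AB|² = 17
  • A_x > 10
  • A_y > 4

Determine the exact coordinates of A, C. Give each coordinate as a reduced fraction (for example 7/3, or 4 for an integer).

A = (14, 5)
C = (13, 2)

1. A_x = 14  [A = 2·M−B = 2·(12, 9/2)−(10, 4)]
2. A_y = 5  [A = 2·M−B = 2·(12, 9/2)−(10, 4)]
   so A = (14, 5)
3. C_x = 13  [C = 2·N−B = 2·(23/2, 3)−(10, 4)]
4. C_y = 2  [C = 2·N−B = 2·(23/2, 3)−(10, 4)]
   so C = (13, 2)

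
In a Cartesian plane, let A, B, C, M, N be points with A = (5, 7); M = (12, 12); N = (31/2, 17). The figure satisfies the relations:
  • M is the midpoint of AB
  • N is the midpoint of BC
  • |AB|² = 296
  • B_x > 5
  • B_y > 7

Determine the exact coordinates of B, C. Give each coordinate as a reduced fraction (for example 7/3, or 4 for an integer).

B = (19, 17)
C = (12, 17)

1. B_x = 19  [B = 2·M−A = 2·(12, 12)−(5, 7)]
2. B_y = 17  [B = 2·M−A = 2·(12, 12)−(5, 7)]
   so B = (19, 17)
3. C_x = 12  [C = 2·N−B = 2·(31/2, 17)−(19, 17)]
4. C_y = 17  [C = 2·N−B = 2·(31/2, 17)−(19, 17)]
   so C = (12, 17)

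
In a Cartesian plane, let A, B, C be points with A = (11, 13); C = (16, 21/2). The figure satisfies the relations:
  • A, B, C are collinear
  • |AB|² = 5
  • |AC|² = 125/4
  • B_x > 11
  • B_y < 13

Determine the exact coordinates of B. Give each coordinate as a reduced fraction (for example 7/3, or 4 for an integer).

1. B_x = 13  [[A, B, C are collinear ⇒ -5/2x-5y+185/2=0] ∩ [|B−(11, 13)|²=5]]
2. B_y = 12  [[A, B, C are collinear ⇒ -5/2x-5y+185/2=0] ∩ [|B−(11, 13)|²=5]]
   so B = (13, 12)

B = (13, 12)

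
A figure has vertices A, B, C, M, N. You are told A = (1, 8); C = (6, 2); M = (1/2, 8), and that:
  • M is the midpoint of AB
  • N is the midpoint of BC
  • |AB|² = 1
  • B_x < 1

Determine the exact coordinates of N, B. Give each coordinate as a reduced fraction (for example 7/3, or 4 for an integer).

N = (3, 5)
B = (0, 8)

1. B_x = 0  [B = 2·M−A = 2·(1/2, 8)−(1, 8)]
2. B_y = 8  [B = 2·M−A = 2·(1/2, 8)−(1, 8)]
   so B = (0, 8)
3. N_x = 3  [2·N = B+C = (0, 8)+(6, 2)]
4. N_y = 5  [2·N = B+C = (0, 8)+(6, 2)]
   so N = (3, 5)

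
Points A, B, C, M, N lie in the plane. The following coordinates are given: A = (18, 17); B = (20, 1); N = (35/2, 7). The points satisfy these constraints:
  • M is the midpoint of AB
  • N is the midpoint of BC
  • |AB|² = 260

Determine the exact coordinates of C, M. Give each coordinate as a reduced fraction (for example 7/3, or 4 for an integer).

1. M_x = 19  [2·M = A+B = (18, 17)+(20, 1)]
2. M_y = 9  [2·M = A+B = (18, 17)+(20, 1)]
   so M = (19, 9)
3. C_x = 15  [C = 2·N−B = 2·(35/2, 7)−(20, 1)]
4. C_y = 13  [C = 2·N−B = 2·(35/2, 7)−(20, 1)]
   so C = (15, 13)

C = (15, 13)
M = (19, 9)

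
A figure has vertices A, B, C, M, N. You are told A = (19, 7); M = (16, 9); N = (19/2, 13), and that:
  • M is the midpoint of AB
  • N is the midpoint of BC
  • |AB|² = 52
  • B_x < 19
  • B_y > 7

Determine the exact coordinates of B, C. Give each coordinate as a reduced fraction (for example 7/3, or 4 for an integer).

B = (13, 11)
C = (6, 15)

1. B_x = 13  [B = 2·M−A = 2·(16, 9)−(19, 7)]
2. B_y = 11  [B = 2·M−A = 2·(16, 9)−(19, 7)]
   so B = (13, 11)
3. C_x = 6  [C = 2·N−B = 2·(19/2, 13)−(13, 11)]
4. C_y = 15  [C = 2·N−B = 2·(19/2, 13)−(13, 11)]
   so C = (6, 15)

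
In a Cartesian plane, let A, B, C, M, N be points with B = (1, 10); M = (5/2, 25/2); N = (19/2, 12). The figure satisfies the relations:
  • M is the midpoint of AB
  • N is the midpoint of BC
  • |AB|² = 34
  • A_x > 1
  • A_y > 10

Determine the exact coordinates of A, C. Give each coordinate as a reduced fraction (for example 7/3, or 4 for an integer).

1. A_x = 4  [A = 2·M−B = 2·(5/2, 25/2)−(1, 10)]
2. A_y = 15  [A = 2·M−B = 2·(5/2, 25/2)−(1, 10)]
   so A = (4, 15)
3. C_x = 18  [C = 2·N−B = 2·(19/2, 12)−(1, 10)]
4. C_y = 14  [C = 2·N−B = 2·(19/2, 12)−(1, 10)]
   so C = (18, 14)

A = (4, 15)
C = (18, 14)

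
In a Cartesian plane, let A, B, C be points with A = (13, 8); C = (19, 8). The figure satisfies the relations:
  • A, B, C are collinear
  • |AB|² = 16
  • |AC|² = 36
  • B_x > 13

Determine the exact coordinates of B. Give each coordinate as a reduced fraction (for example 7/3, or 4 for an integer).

1. B_x = 17  [[A, B, C are collinear ⇒ -6y+48=0] ∩ [|B−(13, 8)|²=16]]
2. B_y = 8  [[A, B, C are collinear ⇒ -6y+48=0] ∩ [|B−(13, 8)|²=16]]
   so B = (17, 8)

B = (17, 8)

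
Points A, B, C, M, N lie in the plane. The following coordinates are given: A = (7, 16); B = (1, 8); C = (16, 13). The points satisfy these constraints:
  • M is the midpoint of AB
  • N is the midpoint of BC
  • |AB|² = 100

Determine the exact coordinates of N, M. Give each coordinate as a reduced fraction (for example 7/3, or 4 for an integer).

N = (17/2, 21/2)
M = (4, 12)

1. M_x = 4  [2·M = A+B = (7, 16)+(1, 8)]
2. M_y = 12  [2·M = A+B = (7, 16)+(1, 8)]
   so M = (4, 12)
3. N_x = 17/2  [2·N = B+C = (1, 8)+(16, 13)]
4. N_y = 21/2  [2·N = B+C = (1, 8)+(16, 13)]
   so N = (17/2, 21/2)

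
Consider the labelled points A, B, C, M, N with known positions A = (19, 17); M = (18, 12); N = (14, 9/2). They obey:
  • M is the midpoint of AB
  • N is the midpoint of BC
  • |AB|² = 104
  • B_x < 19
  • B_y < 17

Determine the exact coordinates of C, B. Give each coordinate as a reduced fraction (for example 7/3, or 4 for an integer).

1. B_x = 17  [B = 2·M−A = 2·(18, 12)−(19, 17)]
2. B_y = 7  [B = 2·M−A = 2·(18, 12)−(19, 17)]
   so B = (17, 7)
3. C_x = 11  [C = 2·N−B = 2·(14, 9/2)−(17, 7)]
4. C_y = 2  [C = 2·N−B = 2·(14, 9/2)−(17, 7)]
   so C = (11, 2)

C = (11, 2)
B = (17, 7)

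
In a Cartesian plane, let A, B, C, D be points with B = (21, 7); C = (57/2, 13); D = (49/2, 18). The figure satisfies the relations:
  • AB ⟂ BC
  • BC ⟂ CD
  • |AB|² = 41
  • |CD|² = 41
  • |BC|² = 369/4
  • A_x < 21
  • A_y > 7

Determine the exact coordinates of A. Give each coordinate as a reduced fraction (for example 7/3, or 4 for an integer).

1. A_x = 17  [[AB ⟂ BC ⇒ -15/2x-6y+399/2=0] ∩ [|A−(21, 7)|²=41]]
2. A_y = 12  [[AB ⟂ BC ⇒ -15/2x-6y+399/2=0] ∩ [|A−(21, 7)|²=41]]
   so A = (17, 12)

A = (17, 12)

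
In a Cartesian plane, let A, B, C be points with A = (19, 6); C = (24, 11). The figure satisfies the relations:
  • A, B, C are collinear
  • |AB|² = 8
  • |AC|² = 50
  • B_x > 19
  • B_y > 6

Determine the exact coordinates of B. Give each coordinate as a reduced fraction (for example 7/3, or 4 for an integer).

B = (21, 8)

1. B_x = 21  [[A, B, C are collinear ⇒ 5x-5y-65=0] ∩ [|B−(19, 6)|²=8]]
2. B_y = 8  [[A, B, C are collinear ⇒ 5x-5y-65=0] ∩ [|B−(19, 6)|²=8]]
   so B = (21, 8)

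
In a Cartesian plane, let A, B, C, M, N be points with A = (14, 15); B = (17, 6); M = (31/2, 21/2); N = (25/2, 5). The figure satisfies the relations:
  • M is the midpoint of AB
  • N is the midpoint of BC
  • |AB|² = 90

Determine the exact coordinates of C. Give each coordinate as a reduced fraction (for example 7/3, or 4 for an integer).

1. C_x = 8  [C = 2·N−B = 2·(25/2, 5)−(17, 6)]
2. C_y = 4  [C = 2·N−B = 2·(25/2, 5)−(17, 6)]
   so C = (8, 4)

C = (8, 4)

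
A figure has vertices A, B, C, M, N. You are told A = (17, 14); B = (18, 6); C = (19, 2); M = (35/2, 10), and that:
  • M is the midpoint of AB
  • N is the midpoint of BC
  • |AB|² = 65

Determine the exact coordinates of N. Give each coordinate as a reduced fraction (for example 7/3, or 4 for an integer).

1. N_x = 37/2  [2·N = B+C = (18, 6)+(19, 2)]
2. N_y = 4  [2·N = B+C = (18, 6)+(19, 2)]
   so N = (37/2, 4)

N = (37/2, 4)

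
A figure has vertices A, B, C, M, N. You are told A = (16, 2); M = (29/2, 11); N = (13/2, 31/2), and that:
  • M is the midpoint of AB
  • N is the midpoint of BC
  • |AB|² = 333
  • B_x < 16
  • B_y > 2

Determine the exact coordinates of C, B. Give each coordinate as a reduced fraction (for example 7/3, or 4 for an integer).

1. B_x = 13  [B = 2·M−A = 2·(29/2, 11)−(16, 2)]
2. B_y = 20  [B = 2·M−A = 2·(29/2, 11)−(16, 2)]
   so B = (13, 20)
3. C_x = 0  [C = 2·N−B = 2·(13/2, 31/2)−(13, 20)]
4. C_y = 11  [C = 2·N−B = 2·(13/2, 31/2)−(13, 20)]
   so C = (0, 11)

C = (0, 11)
B = (13, 20)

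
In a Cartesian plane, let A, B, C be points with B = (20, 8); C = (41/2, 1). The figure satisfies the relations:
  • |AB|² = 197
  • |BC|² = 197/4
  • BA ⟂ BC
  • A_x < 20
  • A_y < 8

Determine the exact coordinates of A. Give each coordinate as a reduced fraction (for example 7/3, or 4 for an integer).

1. A_x = 6  [[BA ⟂ BC ⇒ 1/2x-7y+46=0] ∩ [|A−(20, 8)|²=197]]
2. A_y = 7  [[BA ⟂ BC ⇒ 1/2x-7y+46=0] ∩ [|A−(20, 8)|²=197]]
   so A = (6, 7)

A = (6, 7)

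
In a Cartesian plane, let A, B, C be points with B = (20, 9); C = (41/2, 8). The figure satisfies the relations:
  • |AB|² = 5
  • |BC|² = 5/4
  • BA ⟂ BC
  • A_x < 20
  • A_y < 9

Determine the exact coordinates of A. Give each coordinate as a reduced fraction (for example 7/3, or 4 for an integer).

A = (18, 8)

1. A_x = 18  [[BA ⟂ BC ⇒ 1/2x-1y-1=0] ∩ [|A−(20, 9)|²=5]]
2. A_y = 8  [[BA ⟂ BC ⇒ 1/2x-1y-1=0] ∩ [|A−(20, 9)|²=5]]
   so A = (18, 8)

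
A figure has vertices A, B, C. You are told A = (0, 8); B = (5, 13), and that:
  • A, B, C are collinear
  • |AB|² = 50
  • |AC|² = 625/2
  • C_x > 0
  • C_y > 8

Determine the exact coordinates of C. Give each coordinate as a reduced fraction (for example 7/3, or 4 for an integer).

1. C_x = 25/2  [[A, B, C are collinear ⇒ -5x+5y-40=0] ∩ [|C−(0, 8)|²=625/2]]
2. C_y = 41/2  [[A, B, C are collinear ⇒ -5x+5y-40=0] ∩ [|C−(0, 8)|²=625/2]]
   so C = (25/2, 41/2)

C = (25/2, 41/2)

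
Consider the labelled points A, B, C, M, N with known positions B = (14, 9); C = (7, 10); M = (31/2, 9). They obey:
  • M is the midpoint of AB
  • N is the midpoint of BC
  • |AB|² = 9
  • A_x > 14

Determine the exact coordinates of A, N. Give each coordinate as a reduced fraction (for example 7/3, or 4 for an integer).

1. A_x = 17  [A = 2·M−B = 2·(31/2, 9)−(14, 9)]
2. A_y = 9  [A = 2·M−B = 2·(31/2, 9)−(14, 9)]
   so A = (17, 9)
3. N_x = 21/2  [2·N = B+C = (14, 9)+(7, 10)]
4. N_y = 19/2  [2·N = B+C = (14, 9)+(7, 10)]
   so N = (21/2, 19/2)

A = (17, 9)
N = (21/2, 19/2)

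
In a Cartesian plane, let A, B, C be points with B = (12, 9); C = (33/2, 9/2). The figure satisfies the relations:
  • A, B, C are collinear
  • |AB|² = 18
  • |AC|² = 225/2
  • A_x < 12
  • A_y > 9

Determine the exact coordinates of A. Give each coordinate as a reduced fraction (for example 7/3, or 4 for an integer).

A = (9, 12)

1. A_x = 9  [[A, B, C are collinear ⇒ 9/2x+9/2y-189/2=0] ∩ [|A−(12, 9)|²=18]]
2. A_y = 12  [[A, B, C are collinear ⇒ 9/2x+9/2y-189/2=0] ∩ [|A−(12, 9)|²=18]]
   so A = (9, 12)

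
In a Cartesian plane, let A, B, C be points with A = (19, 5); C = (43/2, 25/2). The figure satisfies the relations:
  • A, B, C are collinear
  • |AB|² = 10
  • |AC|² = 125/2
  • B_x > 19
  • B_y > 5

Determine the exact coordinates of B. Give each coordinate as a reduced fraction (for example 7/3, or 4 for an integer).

B = (20, 8)

1. B_x = 20  [[A, B, C are collinear ⇒ 15/2x-5/2y-130=0] ∩ [|B−(19, 5)|²=10]]
2. B_y = 8  [[A, B, C are collinear ⇒ 15/2x-5/2y-130=0] ∩ [|B−(19, 5)|²=10]]
   so B = (20, 8)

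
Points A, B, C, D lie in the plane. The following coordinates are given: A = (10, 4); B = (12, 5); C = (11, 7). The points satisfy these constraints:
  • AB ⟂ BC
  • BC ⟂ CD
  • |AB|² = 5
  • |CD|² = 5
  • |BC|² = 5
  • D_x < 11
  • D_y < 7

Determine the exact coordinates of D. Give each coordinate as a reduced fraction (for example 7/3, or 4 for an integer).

D = (9, 6)

1. D_x = 9  [[BC ⟂ CD ⇒ -1x+2y-3=0] ∩ [|D−(11, 7)|²=5]]
2. D_y = 6  [[BC ⟂ CD ⇒ -1x+2y-3=0] ∩ [|D−(11, 7)|²=5]]
   so D = (9, 6)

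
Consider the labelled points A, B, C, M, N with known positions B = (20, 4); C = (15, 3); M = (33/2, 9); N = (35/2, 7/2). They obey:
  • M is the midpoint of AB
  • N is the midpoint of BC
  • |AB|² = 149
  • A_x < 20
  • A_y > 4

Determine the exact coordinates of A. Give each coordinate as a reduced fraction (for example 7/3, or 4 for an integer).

1. A_x = 13  [A = 2·M−B = 2·(33/2, 9)−(20, 4)]
2. A_y = 14  [A = 2·M−B = 2·(33/2, 9)−(20, 4)]
   so A = (13, 14)

A = (13, 14)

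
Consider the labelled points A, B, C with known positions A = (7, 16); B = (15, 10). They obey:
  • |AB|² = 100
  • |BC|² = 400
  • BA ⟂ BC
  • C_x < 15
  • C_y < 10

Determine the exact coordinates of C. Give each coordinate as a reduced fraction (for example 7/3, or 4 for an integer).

1. C_x = 3  [[BA ⟂ BC ⇒ -8x+6y+60=0] ∩ [|C−(15, 10)|²=400]]
2. C_y = -6  [[BA ⟂ BC ⇒ -8x+6y+60=0] ∩ [|C−(15, 10)|²=400]]
   so C = (3, -6)

C = (3, -6)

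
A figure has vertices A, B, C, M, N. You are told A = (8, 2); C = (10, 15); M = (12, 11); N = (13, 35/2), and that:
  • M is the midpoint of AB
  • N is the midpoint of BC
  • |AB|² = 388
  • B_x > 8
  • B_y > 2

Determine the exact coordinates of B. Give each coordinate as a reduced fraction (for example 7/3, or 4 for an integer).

B = (16, 20)

1. B_x = 16  [B = 2·M−A = 2·(12, 11)−(8, 2)]
2. B_y = 20  [B = 2·M−A = 2·(12, 11)−(8, 2)]
   so B = (16, 20)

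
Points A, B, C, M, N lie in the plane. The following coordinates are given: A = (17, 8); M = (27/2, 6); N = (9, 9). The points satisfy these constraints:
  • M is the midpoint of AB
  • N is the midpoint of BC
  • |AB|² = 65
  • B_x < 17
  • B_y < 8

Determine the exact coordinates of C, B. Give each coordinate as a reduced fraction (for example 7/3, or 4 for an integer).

1. B_x = 10  [B = 2·M−A = 2·(27/2, 6)−(17, 8)]
2. B_y = 4  [B = 2·M−A = 2·(27/2, 6)−(17, 8)]
   so B = (10, 4)
3. C_x = 8  [C = 2·N−B = 2·(9, 9)−(10, 4)]
4. C_y = 14  [C = 2·N−B = 2·(9, 9)−(10, 4)]
   so C = (8, 14)

C = (8, 14)
B = (10, 4)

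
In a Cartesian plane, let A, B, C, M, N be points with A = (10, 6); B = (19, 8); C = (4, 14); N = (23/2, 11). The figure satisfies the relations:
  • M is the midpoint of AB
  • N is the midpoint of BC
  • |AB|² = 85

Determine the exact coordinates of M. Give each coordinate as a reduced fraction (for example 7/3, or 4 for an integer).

M = (29/2, 7)

1. M_x = 29/2  [2·M = A+B = (10, 6)+(19, 8)]
2. M_y = 7  [2·M = A+B = (10, 6)+(19, 8)]
   so M = (29/2, 7)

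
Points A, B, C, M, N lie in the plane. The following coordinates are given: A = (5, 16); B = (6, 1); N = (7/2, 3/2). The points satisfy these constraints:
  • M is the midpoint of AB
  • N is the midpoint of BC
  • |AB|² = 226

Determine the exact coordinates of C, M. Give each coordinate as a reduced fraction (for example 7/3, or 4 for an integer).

C = (1, 2)
M = (11/2, 17/2)

1. M_x = 11/2  [2·M = A+B = (5, 16)+(6, 1)]
2. M_y = 17/2  [2·M = A+B = (5, 16)+(6, 1)]
   so M = (11/2, 17/2)
3. C_x = 1  [C = 2·N−B = 2·(7/2, 3/2)−(6, 1)]
4. C_y = 2  [C = 2·N−B = 2·(7/2, 3/2)−(6, 1)]
   so C = (1, 2)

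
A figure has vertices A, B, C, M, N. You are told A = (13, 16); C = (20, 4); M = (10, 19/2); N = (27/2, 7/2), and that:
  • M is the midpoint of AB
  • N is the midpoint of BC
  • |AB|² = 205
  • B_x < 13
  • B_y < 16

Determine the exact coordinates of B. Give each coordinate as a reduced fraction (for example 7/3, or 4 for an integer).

B = (7, 3)

1. B_x = 7  [B = 2·M−A = 2·(10, 19/2)−(13, 16)]
2. B_y = 3  [B = 2·M−A = 2·(10, 19/2)−(13, 16)]
   so B = (7, 3)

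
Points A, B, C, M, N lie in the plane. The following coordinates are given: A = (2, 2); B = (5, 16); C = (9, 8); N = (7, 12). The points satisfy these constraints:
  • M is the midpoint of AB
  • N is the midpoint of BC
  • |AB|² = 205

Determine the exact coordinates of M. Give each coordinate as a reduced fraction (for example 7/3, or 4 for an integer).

1. M_x = 7/2  [2·M = A+B = (2, 2)+(5, 16)]
2. M_y = 9  [2·M = A+B = (2, 2)+(5, 16)]
   so M = (7/2, 9)

M = (7/2, 9)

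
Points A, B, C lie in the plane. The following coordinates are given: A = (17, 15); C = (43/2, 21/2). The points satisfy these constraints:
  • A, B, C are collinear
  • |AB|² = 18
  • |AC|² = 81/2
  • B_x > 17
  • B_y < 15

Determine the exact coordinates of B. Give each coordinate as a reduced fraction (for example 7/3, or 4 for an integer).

B = (20, 12)

1. B_x = 20  [[A, B, C are collinear ⇒ -9/2x-9/2y+144=0] ∩ [|B−(17, 15)|²=18]]
2. B_y = 12  [[A, B, C are collinear ⇒ -9/2x-9/2y+144=0] ∩ [|B−(17, 15)|²=18]]
   so B = (20, 12)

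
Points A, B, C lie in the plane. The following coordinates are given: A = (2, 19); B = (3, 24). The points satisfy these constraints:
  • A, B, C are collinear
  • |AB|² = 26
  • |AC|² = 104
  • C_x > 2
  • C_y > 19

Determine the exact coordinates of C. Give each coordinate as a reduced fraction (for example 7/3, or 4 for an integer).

1. C_x = 4  [[A, B, C are collinear ⇒ -5x+1y-9=0] ∩ [|C−(2, 19)|²=104]]
2. C_y = 29  [[A, B, C are collinear ⇒ -5x+1y-9=0] ∩ [|C−(2, 19)|²=104]]
   so C = (4, 29)

C = (4, 29)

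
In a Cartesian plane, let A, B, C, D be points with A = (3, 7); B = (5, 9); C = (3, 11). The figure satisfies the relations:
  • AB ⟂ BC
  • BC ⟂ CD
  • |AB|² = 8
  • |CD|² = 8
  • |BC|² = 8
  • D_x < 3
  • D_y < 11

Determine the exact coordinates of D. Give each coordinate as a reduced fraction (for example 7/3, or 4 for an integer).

D = (1, 9)

1. D_x = 1  [[BC ⟂ CD ⇒ -2x+2y-16=0] ∩ [|D−(3, 11)|²=8]]
2. D_y = 9  [[BC ⟂ CD ⇒ -2x+2y-16=0] ∩ [|D−(3, 11)|²=8]]
   so D = (1, 9)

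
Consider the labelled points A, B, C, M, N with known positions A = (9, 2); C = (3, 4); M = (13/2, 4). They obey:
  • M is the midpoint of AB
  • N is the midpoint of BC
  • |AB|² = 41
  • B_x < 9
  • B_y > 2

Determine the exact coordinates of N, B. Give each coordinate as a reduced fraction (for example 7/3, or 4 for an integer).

1. B_x = 4  [B = 2·M−A = 2·(13/2, 4)−(9, 2)]
2. B_y = 6  [B = 2·M−A = 2·(13/2, 4)−(9, 2)]
   so B = (4, 6)
3. N_x = 7/2  [2·N = B+C = (4, 6)+(3, 4)]
4. N_y = 5  [2·N = B+C = (4, 6)+(3, 4)]
   so N = (7/2, 5)

N = (7/2, 5)
B = (4, 6)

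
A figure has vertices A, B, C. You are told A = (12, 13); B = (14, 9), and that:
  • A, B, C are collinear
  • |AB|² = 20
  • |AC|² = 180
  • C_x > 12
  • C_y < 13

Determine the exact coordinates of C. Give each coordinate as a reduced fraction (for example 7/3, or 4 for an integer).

C = (18, 1)

1. C_x = 18  [[A, B, C are collinear ⇒ 4x+2y-74=0] ∩ [|C−(12, 13)|²=180]]
2. C_y = 1  [[A, B, C are collinear ⇒ 4x+2y-74=0] ∩ [|C−(12, 13)|²=180]]
   so C = (18, 1)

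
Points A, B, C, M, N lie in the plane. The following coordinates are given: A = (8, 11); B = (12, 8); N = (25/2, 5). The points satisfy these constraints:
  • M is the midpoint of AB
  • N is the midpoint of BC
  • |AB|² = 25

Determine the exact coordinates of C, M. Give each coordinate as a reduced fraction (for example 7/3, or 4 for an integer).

1. M_x = 10  [2·M = A+B = (8, 11)+(12, 8)]
2. M_y = 19/2  [2·M = A+B = (8, 11)+(12, 8)]
   so M = (10, 19/2)
3. C_x = 13  [C = 2·N−B = 2·(25/2, 5)−(12, 8)]
4. C_y = 2  [C = 2·N−B = 2·(25/2, 5)−(12, 8)]
   so C = (13, 2)

C = (13, 2)
M = (10, 19/2)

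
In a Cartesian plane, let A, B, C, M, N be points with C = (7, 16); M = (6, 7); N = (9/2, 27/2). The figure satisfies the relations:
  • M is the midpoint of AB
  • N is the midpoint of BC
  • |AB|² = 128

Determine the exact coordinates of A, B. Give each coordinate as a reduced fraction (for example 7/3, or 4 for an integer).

1. B_x = 2  [B = 2·N−C = 2·(9/2, 27/2)−(7, 16)]
2. B_y = 11  [B = 2·N−C = 2·(9/2, 27/2)−(7, 16)]
   so B = (2, 11)
3. A_x = 10  [A = 2·M−B = 2·(6, 7)−(2, 11)]
4. A_y = 3  [A = 2·M−B = 2·(6, 7)−(2, 11)]
   so A = (10, 3)

A = (10, 3)
B = (2, 11)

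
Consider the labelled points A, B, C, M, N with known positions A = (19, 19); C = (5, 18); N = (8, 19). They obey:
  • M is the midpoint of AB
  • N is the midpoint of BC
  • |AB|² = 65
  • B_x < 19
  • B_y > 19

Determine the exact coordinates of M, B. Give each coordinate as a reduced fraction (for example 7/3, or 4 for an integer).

M = (15, 39/2)
B = (11, 20)

1. B_x = 11  [B = 2·N−C = 2·(8, 19)−(5, 18)]
2. B_y = 20  [B = 2·N−C = 2·(8, 19)−(5, 18)]
   so B = (11, 20)
3. M_x = 15  [2·M = A+B = (19, 19)+(11, 20)]
4. M_y = 39/2  [2·M = A+B = (19, 19)+(11, 20)]
   so M = (15, 39/2)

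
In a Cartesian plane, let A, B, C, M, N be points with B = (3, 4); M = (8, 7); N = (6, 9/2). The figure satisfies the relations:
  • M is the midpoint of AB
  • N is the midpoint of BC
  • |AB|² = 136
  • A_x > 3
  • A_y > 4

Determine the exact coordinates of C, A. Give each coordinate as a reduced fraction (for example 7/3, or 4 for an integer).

1. A_x = 13  [A = 2·M−B = 2·(8, 7)−(3, 4)]
2. A_y = 10  [A = 2·M−B = 2·(8, 7)−(3, 4)]
   so A = (13, 10)
3. C_x = 9  [C = 2·N−B = 2·(6, 9/2)−(3, 4)]
4. C_y = 5  [C = 2·N−B = 2·(6, 9/2)−(3, 4)]
   so C = (9, 5)

C = (9, 5)
A = (13, 10)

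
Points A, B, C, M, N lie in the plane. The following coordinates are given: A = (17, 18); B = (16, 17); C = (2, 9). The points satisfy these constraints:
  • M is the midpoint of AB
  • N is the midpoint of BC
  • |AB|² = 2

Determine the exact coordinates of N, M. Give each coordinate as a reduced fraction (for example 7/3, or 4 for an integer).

1. M_x = 33/2  [2·M = A+B = (17, 18)+(16, 17)]
2. M_y = 35/2  [2·M = A+B = (17, 18)+(16, 17)]
   so M = (33/2, 35/2)
3. N_x = 9  [2·N = B+C = (16, 17)+(2, 9)]
4. N_y = 13  [2·N = B+C = (16, 17)+(2, 9)]
   so N = (9, 13)

N = (9, 13)
M = (33/2, 35/2)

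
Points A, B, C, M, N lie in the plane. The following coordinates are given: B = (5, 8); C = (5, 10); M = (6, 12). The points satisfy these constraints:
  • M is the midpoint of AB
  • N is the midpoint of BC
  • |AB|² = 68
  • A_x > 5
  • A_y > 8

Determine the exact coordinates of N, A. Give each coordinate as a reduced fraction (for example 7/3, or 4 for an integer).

N = (5, 9)
A = (7, 16)

1. A_x = 7  [A = 2·M−B = 2·(6, 12)−(5, 8)]
2. A_y = 16  [A = 2·M−B = 2·(6, 12)−(5, 8)]
   so A = (7, 16)
3. N_x = 5  [2·N = B+C = (5, 8)+(5, 10)]
4. N_y = 9  [2·N = B+C = (5, 8)+(5, 10)]
   so N = (5, 9)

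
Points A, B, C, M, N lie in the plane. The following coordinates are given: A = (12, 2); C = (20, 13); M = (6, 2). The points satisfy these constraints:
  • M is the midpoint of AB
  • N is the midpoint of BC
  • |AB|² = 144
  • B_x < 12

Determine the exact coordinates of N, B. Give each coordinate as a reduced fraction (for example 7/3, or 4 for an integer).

N = (10, 15/2)
B = (0, 2)

1. B_x = 0  [B = 2·M−A = 2·(6, 2)−(12, 2)]
2. B_y = 2  [B = 2·M−A = 2·(6, 2)−(12, 2)]
   so B = (0, 2)
3. N_x = 10  [2·N = B+C = (0, 2)+(20, 13)]
4. N_y = 15/2  [2·N = B+C = (0, 2)+(20, 13)]
   so N = (10, 15/2)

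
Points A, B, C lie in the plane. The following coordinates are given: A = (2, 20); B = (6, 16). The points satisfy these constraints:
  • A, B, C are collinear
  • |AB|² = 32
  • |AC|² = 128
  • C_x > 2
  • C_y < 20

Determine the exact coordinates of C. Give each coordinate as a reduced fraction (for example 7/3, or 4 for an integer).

C = (10, 12)

1. C_x = 10  [[A, B, C are collinear ⇒ 4x+4y-88=0] ∩ [|C−(2, 20)|²=128]]
2. C_y = 12  [[A, B, C are collinear ⇒ 4x+4y-88=0] ∩ [|C−(2, 20)|²=128]]
   so C = (10, 12)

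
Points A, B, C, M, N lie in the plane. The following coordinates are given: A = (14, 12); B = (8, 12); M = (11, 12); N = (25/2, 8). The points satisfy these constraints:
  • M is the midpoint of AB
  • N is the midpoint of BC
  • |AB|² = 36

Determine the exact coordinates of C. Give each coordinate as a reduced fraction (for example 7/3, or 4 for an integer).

C = (17, 4)

1. C_x = 17  [C = 2·N−B = 2·(25/2, 8)−(8, 12)]
2. C_y = 4  [C = 2·N−B = 2·(25/2, 8)−(8, 12)]
   so C = (17, 4)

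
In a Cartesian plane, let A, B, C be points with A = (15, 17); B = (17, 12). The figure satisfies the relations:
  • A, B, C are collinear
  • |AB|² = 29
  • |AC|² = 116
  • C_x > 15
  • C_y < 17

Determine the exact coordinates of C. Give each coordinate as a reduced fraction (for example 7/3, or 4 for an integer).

C = (19, 7)

1. C_x = 19  [[A, B, C are collinear ⇒ 5x+2y-109=0] ∩ [|C−(15, 17)|²=116]]
2. C_y = 7  [[A, B, C are collinear ⇒ 5x+2y-109=0] ∩ [|C−(15, 17)|²=116]]
   so C = (19, 7)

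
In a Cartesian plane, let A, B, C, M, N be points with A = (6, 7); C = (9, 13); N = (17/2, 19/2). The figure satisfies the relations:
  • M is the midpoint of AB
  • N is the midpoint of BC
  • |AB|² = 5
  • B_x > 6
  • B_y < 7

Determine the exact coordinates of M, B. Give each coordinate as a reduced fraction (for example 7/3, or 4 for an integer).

M = (7, 13/2)
B = (8, 6)

1. B_x = 8  [B = 2·N−C = 2·(17/2, 19/2)−(9, 13)]
2. B_y = 6  [B = 2·N−C = 2·(17/2, 19/2)−(9, 13)]
   so B = (8, 6)
3. M_x = 7  [2·M = A+B = (6, 7)+(8, 6)]
4. M_y = 13/2  [2·M = A+B = (6, 7)+(8, 6)]
   so M = (7, 13/2)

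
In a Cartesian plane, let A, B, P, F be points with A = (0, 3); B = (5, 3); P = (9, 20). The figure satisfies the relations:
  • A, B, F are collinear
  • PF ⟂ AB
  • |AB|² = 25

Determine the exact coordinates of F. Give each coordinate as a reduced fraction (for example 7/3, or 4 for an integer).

1. F_x = 9  [[A, B, F are collinear ⇒ 5y-15=0] ∩ [PF ⟂ AB ⇒ 5x-45=0]]
2. F_y = 3  [[A, B, F are collinear ⇒ 5y-15=0] ∩ [PF ⟂ AB ⇒ 5x-45=0]]
   so F = (9, 3)

F = (9, 3)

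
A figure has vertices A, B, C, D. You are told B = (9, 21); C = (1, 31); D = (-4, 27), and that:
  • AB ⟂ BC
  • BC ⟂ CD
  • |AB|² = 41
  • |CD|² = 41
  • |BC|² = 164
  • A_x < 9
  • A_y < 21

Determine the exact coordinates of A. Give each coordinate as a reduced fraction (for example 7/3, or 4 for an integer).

1. A_x = 4  [[AB ⟂ BC ⇒ 8x-10y+138=0] ∩ [|A−(9, 21)|²=41]]
2. A_y = 17  [[AB ⟂ BC ⇒ 8x-10y+138=0] ∩ [|A−(9, 21)|²=41]]
   so A = (4, 17)

A = (4, 17)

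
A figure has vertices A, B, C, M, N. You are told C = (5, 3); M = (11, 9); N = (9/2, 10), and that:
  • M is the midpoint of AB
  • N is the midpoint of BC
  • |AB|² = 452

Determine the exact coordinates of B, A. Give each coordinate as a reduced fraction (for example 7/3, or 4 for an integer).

1. B_x = 4  [B = 2·N−C = 2·(9/2, 10)−(5, 3)]
2. B_y = 17  [B = 2·N−C = 2·(9/2, 10)−(5, 3)]
   so B = (4, 17)
3. A_x = 18  [A = 2·M−B = 2·(11, 9)−(4, 17)]
4. A_y = 1  [A = 2·M−B = 2·(11, 9)−(4, 17)]
   so A = (18, 1)

B = (4, 17)
A = (18, 1)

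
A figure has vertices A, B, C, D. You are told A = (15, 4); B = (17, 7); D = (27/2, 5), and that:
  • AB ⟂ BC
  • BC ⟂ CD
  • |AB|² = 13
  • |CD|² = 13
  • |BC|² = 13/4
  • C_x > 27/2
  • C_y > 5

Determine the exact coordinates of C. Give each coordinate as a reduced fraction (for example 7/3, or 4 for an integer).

C = (31/2, 8)

1. C_x = 31/2  [[AB ⟂ BC ⇒ 2x+3y-55=0] ∩ [|C−(27/2, 5)|²=13]]
2. C_y = 8  [[AB ⟂ BC ⇒ 2x+3y-55=0] ∩ [|C−(27/2, 5)|²=13]]
   so C = (31/2, 8)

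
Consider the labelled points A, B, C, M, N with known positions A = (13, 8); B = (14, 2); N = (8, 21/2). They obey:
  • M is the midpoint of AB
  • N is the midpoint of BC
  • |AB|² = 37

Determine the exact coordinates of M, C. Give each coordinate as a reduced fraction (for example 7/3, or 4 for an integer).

1. M_x = 27/2  [2·M = A+B = (13, 8)+(14, 2)]
2. M_y = 5  [2·M = A+B = (13, 8)+(14, 2)]
   so M = (27/2, 5)
3. C_x = 2  [C = 2·N−B = 2·(8, 21/2)−(14, 2)]
4. C_y = 19  [C = 2·N−B = 2·(8, 21/2)−(14, 2)]
   so C = (2, 19)

M = (27/2, 5)
C = (2, 19)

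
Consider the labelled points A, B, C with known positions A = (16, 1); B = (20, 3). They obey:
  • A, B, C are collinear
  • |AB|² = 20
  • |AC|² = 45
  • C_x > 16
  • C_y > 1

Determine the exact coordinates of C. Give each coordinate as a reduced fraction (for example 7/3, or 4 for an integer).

1. C_x = 22  [[A, B, C are collinear ⇒ -2x+4y+28=0] ∩ [|C−(16, 1)|²=45]]
2. C_y = 4  [[A, B, C are collinear ⇒ -2x+4y+28=0] ∩ [|C−(16, 1)|²=45]]
   so C = (22, 4)

C = (22, 4)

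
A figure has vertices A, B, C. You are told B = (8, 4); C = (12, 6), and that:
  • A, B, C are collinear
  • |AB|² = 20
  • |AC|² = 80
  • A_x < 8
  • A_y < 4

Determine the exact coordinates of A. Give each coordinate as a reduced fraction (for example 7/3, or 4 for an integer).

1. A_x = 4  [[A, B, C are collinear ⇒ -2x+4y=0] ∩ [|A−(8, 4)|²=20]]
2. A_y = 2  [[A, B, C are collinear ⇒ -2x+4y=0] ∩ [|A−(8, 4)|²=20]]
   so A = (4, 2)

A = (4, 2)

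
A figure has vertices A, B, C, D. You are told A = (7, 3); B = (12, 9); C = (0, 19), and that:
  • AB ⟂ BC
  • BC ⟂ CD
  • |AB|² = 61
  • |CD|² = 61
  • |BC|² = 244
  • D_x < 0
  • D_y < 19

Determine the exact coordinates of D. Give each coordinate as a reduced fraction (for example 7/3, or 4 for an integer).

1. D_x = -5  [[BC ⟂ CD ⇒ -12x+10y-190=0] ∩ [|D−(0, 19)|²=61]]
2. D_y = 13  [[BC ⟂ CD ⇒ -12x+10y-190=0] ∩ [|D−(0, 19)|²=61]]
   so D = (-5, 13)

D = (-5, 13)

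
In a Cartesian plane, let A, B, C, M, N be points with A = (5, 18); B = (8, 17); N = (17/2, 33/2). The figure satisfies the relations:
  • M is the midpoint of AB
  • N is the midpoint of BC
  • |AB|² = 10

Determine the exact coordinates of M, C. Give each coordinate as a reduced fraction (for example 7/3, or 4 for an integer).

M = (13/2, 35/2)
C = (9, 16)

1. M_x = 13/2  [2·M = A+B = (5, 18)+(8, 17)]
2. M_y = 35/2  [2·M = A+B = (5, 18)+(8, 17)]
   so M = (13/2, 35/2)
3. C_x = 9  [C = 2·N−B = 2·(17/2, 33/2)−(8, 17)]
4. C_y = 16  [C = 2·N−B = 2·(17/2, 33/2)−(8, 17)]
   so C = (9, 16)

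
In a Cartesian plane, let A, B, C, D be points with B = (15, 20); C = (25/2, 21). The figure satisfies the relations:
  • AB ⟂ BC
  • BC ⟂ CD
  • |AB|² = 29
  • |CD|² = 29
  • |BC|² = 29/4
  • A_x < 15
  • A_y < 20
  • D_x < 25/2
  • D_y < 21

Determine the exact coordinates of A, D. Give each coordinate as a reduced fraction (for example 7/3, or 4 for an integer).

1. A_x = 13  [[AB ⟂ BC ⇒ 5/2x-1y-35/2=0] ∩ [|A−(15, 20)|²=29]]
2. A_y = 15  [[AB ⟂ BC ⇒ 5/2x-1y-35/2=0] ∩ [|A−(15, 20)|²=29]]
   so A = (13, 15)
3. D_x = 21/2  [[BC ⟂ CD ⇒ -5/2x+1y+41/4=0] ∩ [|D−(25/2, 21)|²=29]]
4. D_y = 16  [[BC ⟂ CD ⇒ -5/2x+1y+41/4=0] ∩ [|D−(25/2, 21)|²=29]]
   so D = (21/2, 16)

A = (13, 15)
D = (21/2, 16)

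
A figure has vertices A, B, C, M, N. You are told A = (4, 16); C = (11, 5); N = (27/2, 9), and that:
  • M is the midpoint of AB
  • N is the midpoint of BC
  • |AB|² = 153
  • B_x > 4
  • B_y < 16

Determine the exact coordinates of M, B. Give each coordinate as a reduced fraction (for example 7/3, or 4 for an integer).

M = (10, 29/2)
B = (16, 13)

1. B_x = 16  [B = 2·N−C = 2·(27/2, 9)−(11, 5)]
2. B_y = 13  [B = 2·N−C = 2·(27/2, 9)−(11, 5)]
   so B = (16, 13)
3. M_x = 10  [2·M = A+B = (4, 16)+(16, 13)]
4. M_y = 29/2  [2·M = A+B = (4, 16)+(16, 13)]
   so M = (10, 29/2)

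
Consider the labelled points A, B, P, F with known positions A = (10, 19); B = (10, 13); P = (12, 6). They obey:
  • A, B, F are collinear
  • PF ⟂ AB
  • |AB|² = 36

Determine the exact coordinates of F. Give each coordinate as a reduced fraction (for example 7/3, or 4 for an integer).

F = (10, 6)

1. F_x = 10  [[A, B, F are collinear ⇒ 6x-60=0] ∩ [PF ⟂ AB ⇒ -6y+36=0]]
2. F_y = 6  [[A, B, F are collinear ⇒ 6x-60=0] ∩ [PF ⟂ AB ⇒ -6y+36=0]]
   so F = (10, 6)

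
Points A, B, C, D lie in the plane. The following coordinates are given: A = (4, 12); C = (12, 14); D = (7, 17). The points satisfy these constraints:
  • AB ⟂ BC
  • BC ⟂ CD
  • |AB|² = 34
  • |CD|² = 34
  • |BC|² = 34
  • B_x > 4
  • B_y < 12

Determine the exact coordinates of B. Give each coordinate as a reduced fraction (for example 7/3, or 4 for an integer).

1. B_x = 9  [[BC ⟂ CD ⇒ 5x-3y-18=0] ∩ [|B−(4, 12)|²=34]]
2. B_y = 9  [[BC ⟂ CD ⇒ 5x-3y-18=0] ∩ [|B−(4, 12)|²=34]]
   so B = (9, 9)

B = (9, 9)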